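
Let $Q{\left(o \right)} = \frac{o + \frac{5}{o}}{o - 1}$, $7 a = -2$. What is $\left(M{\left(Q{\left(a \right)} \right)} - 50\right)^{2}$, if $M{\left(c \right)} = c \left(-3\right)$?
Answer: $\frac{33489}{4} \approx 8372.3$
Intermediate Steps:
$a = - \frac{2}{7}$ ($a = \frac{1}{7} \left(-2\right) = - \frac{2}{7} \approx -0.28571$)
$Q{\left(o \right)} = \frac{o + \frac{5}{o}}{-1 + o}$
$M{\left(c \right)} = - 3 c$
$\left(M{\left(Q{\left(a \right)} \right)} - 50\right)^{2} = \left(- 3 \frac{5 + \left(- \frac{2}{7}\right)^{2}}{\left(- \frac{2}{7}\right) \left(-1 - \frac{2}{7}\right)} - 50\right)^{2} = \left(- 3 \left(- \frac{7 \left(5 + \frac{4}{49}\right)}{2 \left(- \frac{9}{7}\right)}\right) - 50\right)^{2} = \left(- 3 \left(\left(- \frac{7}{2}\right) \left(- \frac{7}{9}\right) \frac{249}{49}\right) - 50\right)^{2} = \left(\left(-3\right) \frac{83}{6} - 50\right)^{2} = \left(- \frac{83}{2} - 50\right)^{2} = \left(- \frac{183}{2}\right)^{2} = \frac{33489}{4}$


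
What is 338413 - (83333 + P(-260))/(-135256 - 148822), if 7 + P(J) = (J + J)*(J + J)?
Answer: 48068020970/142039 ≈ 3.3841e+5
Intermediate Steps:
P(J) = -7 + 4*J² (P(J) = -7 + (J + J)*(J + J) = -7 + (2*J)*(2*J) = -7 + 4*J²)
338413 - (83333 + P(-260))/(-135256 - 148822) = 338413 - (83333 + (-7 + 4*(-260)²))/(-135256 - 148822) = 338413 - (83333 + (-7 + 4*67600))/(-284078) = 338413 - (83333 + (-7 + 270400))*(-1)/284078 = 338413 - (83333 + 270393)*(-1)/284078 = 338413 - 353726*(-1)/284078 = 338413 - 1*(-176863/142039) = 338413 + 176863/142039 = 48068020970/142039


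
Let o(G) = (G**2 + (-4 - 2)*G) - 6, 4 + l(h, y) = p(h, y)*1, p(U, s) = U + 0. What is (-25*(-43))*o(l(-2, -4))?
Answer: 70950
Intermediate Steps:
p(U, s) = U
l(h, y) = -4 + h (l(h, y) = -4 + h*1 = -4 + h)
o(G) = -6 + G**2 - 6*G (o(G) = (G**2 - 6*G) - 6 = -6 + G**2 - 6*G)
(-25*(-43))*o(l(-2, -4)) = (-25*(-43))*(-6 + (-4 - 2)**2 - 6*(-4 - 2)) = 1075*(-6 + (-6)**2 - 6*(-6)) = 1075*(-6 + 36 + 36) = 1075*66 = 70950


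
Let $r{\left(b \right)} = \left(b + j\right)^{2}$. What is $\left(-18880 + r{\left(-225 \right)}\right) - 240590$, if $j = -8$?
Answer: $-205181$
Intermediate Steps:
$r{\left(b \right)} = \left(-8 + b\right)^{2}$ ($r{\left(b \right)} = \left(b - 8\right)^{2} = \left(-8 + b\right)^{2}$)
$\left(-18880 + r{\left(-225 \right)}\right) - 240590 = \left(-18880 + \left(-8 - 225\right)^{2}\right) - 240590 = \left(-18880 + \left(-233\right)^{2}\right) - 240590 = \left(-18880 + 54289\right) - 240590 = 35409 - 240590 = -205181$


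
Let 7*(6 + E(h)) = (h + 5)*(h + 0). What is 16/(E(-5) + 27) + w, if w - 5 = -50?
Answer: -929/21 ≈ -44.238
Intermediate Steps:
w = -45 (w = 5 - 50 = -45)
E(h) = -6 + h*(5 + h)/7 (E(h) = -6 + ((h + 5)*(h + 0))/7 = -6 + ((5 + h)*h)/7 = -6 + (h*(5 + h))/7 = -6 + h*(5 + h)/7)
16/(E(-5) + 27) + w = 16/((-6 + (1/7)*(-5)**2 + (5/7)*(-5)) + 27) - 45 = 16/((-6 + (1/7)*25 - 25/7) + 27) - 45 = 16/((-6 + 25/7 - 25/7) + 27) - 45 = 16/(-6 + 27) - 45 = 16/21 - 45 = -929/21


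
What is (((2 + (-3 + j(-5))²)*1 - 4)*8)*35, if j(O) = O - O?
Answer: 1960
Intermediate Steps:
j(O) = 0
(((2 + (-3 + j(-5))²)*1 - 4)*8)*35 = (((2 + (-3 + 0)²)*1 - 4)*8)*35 = (((2 + (-3)²)*1 - 4)*8)*35 = (((2 + 9)*1 - 4)*8)*35 = ((11*1 - 4)*8)*35 = ((11 - 4)*8)*35 = (7*8)*35 = 56*35 = 1960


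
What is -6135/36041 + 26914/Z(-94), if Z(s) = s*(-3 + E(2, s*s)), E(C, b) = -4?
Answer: 482985322/11857489 ≈ 40.732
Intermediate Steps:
Z(s) = -7*s (Z(s) = s*(-3 - 4) = s*(-7) = -7*s)
-6135/36041 + 26914/Z(-94) = -6135/36041 + 26914/((-7*(-94))) = -6135*1/36041 + 26914/658 = -6135/36041 + 26914*(1/658) = -6135/36041 + 13457/329 = 482985322/11857489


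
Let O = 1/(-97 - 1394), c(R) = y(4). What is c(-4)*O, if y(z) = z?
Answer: -4/1491 ≈ -0.0026828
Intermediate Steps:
c(R) = 4
O = -1/1491 (O = 1/(-1491) = -1/1491 ≈ -0.00067069)
c(-4)*O = 4*(-1/1491) = -4/1491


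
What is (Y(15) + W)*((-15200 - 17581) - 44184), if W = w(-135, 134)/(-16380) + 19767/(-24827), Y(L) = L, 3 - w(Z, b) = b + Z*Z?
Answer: -7986028403/6771 ≈ -1.1794e+6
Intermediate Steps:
w(Z, b) = 3 - b - Z² (w(Z, b) = 3 - (b + Z*Z) = 3 - (b + Z²) = 3 + (-b - Z²) = 3 - b - Z²)
W = 230666/710955 (W = (3 - 1*134 - 1*(-135)²)/(-16380) + 19767/(-24827) = (3 - 134 - 1*18225)*(-1/16380) + 19767*(-1/24827) = (3 - 134 - 18225)*(-1/16380) - 1797/2257 = -18356*(-1/16380) - 1797/2257 = 353/315 - 1797/2257 = 230666/710955 ≈ 0.32445)
(Y(15) + W)*((-15200 - 17581) - 44184) = (15 + 230666/710955)*((-15200 - 17581) - 44184) = 10894991*(-32781 - 44184)/710955 = (10894991/710955)*(-76965) = -7986028403/6771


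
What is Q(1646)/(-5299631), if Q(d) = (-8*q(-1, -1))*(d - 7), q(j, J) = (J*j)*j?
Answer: -13112/5299631 ≈ -0.0024741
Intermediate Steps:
q(j, J) = J*j²
Q(d) = -56 + 8*d (Q(d) = (-(-8)*(-1)²)*(d - 7) = (-(-8))*(-7 + d) = (-8*(-1))*(-7 + d) = 8*(-7 + d) = -56 + 8*d)
Q(1646)/(-5299631) = (-56 + 8*1646)/(-5299631) = (-56 + 13168)*(-1/5299631) = 13112*(-1/5299631) = -13112/5299631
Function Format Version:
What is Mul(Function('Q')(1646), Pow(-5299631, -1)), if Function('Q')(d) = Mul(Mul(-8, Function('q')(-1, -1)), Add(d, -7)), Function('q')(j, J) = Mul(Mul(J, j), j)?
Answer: Rational(-13112, 5299631) ≈ -0.0024741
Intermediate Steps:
Function('q')(j, J) = Mul(J, Pow(j, 2))
Function('Q')(d) = Add(-56, Mul(8, d)) (Function('Q')(d) = Mul(Mul(-8, Mul(-1, Pow(-1, 2))), Add(d, -7)) = Mul(Mul(-8, Mul(-1, 1)), Add(-7, d)) = Mul(Mul(-8, -1), Add(-7, d)) = Mul(8, Add(-7, d)) = Add(-56, Mul(8, d)))
Mul(Function('Q')(1646), Pow(-5299631, -1)) = Mul(Add(-56, Mul(8, 1646)), Pow(-5299631, -1)) = Mul(Add(-56, 13168), Rational(-1, 5299631)) = Mul(13112, Rational(-1, 5299631)) = Rational(-13112, 5299631)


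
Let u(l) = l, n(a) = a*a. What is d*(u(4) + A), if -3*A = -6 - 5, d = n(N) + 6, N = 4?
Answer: 506/3 ≈ 168.67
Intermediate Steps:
n(a) = a²
d = 22 (d = 4² + 6 = 16 + 6 = 22)
A = 11/3 (A = -(-6 - 5)/3 = -⅓*(-11) = 11/3 ≈ 3.6667)
d*(u(4) + A) = 22*(4 + 11/3) = 22*(23/3) = 506/3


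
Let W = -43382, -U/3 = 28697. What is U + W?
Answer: -129473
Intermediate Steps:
U = -86091 (U = -3*28697 = -86091)
U + W = -86091 - 43382 = -129473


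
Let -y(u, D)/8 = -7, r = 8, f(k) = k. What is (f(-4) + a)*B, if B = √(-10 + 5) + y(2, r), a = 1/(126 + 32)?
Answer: -17668/79 - 631*I*√5/158 ≈ -223.65 - 8.9301*I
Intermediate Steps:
a = 1/158 ≈ 0.0063291
y(u, D) = 56 (y(u, D) = -8*(-7) = 56)
B = 56 + I*√5 (B = √(-10 + 5) + 56 = √(-5) + 56 = I*√5 + 56 = 56 + I*√5 ≈ 56.0 + 2.2361*I)
(f(-4) + a)*B = (-4 + 1/158)*(56 + I*√5) = -631*(56 + I*√5)/158 = -17668/79 - 631*I*√5/158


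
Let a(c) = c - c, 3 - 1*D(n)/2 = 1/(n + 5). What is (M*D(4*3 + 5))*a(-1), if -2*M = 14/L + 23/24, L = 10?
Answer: 0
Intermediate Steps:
D(n) = 6 - 2/(5 + n) (D(n) = 6 - 2/(n + 5) = 6 - 2/(5 + n))
M = -283/240 (M = -(14/10 + 23/24)/2 = -(14*(⅒) + 23*(1/24))/2 = -(7/5 + 23/24)/2 = -½*283/120 = -283/240 ≈ -1.1792)
a(c) = 0
(M*D(4*3 + 5))*a(-1) = -283*(14 + 3*(4*3 + 5))/(120*(5 + (4*3 + 5)))*0 = -283*(14 + 3*(12 + 5))/(120*(5 + (12 + 5)))*0 = -283*(14 + 3*17)/(120*(5 + 17))*0 = -283*(14 + 51)/(120*22)*0 = -283*65/(120*22)*0 = -283/240*65/11*0 = -3679/528*0 = 0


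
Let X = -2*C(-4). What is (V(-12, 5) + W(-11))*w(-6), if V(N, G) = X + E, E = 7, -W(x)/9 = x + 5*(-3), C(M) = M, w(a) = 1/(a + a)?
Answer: -83/4 ≈ -20.750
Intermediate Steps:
w(a) = 1/(2*a)
W(x) = 135 - 9*x (W(x) = -9*(x + 5*(-3)) = -9*(x - 15) = -9*(-15 + x) = 135 - 9*x)
X = 8 (X = -2*(-4) = 8)
V(N, G) = 15 (V(N, G) = 8 + 7 = 15)
(V(-12, 5) + W(-11))*w(-6) = (15 + (135 - 9*(-11)))*((½)/(-6)) = (15 + (135 + 99))*((½)*(-⅙)) = (15 + 234)*(-1/12) = 249*(-1/12) = -83/4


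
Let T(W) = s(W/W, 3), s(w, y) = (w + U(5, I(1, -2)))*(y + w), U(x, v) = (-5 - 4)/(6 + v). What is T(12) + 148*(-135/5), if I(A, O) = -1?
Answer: -19996/5 ≈ -3999.2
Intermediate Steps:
U(x, v) = -9/(6 + v)
s(w, y) = (-9/5 + w)*(w + y) (s(w, y) = (w - 9/(6 - 1))*(y + w) = (w - 9/5)*(w + y) = (-9/5 + w)*(w + y))
T(W) = -16/5 (T(W) = (W/W)² - 9*W/(5*W) - 9/5*3 + (W/W)*3 = 1² - 9/5*1 - 27/5 + 1*3 = 1 - 9/5 - 27/5 + 3 = -16/5)
T(12) + 148*(-135/5) = -16/5 + 148*(-135/5) = -16/5 + 148*(-135*⅕) = -16/5 + 148*(-27) = -16/5 - 3996 = -19996/5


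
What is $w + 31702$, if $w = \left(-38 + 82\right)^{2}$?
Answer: $33638$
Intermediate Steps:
$w = 1936$ ($w = 44^{2} = 1936$)
$w + 31702 = 1936 + 31702 = 33638$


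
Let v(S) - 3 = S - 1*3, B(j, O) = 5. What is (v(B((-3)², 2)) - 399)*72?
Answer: -28368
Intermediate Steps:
v(S) = S (v(S) = 3 + (S - 1*3) = 3 + (S - 3) = 3 + (-3 + S) = S)
(v(B((-3)², 2)) - 399)*72 = (5 - 399)*72 = -394*72 = -28368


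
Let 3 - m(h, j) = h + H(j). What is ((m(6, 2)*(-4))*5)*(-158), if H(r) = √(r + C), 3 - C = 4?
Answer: -12640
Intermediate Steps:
C = -1 (C = 3 - 1*4 = 3 - 4 = -1)
H(r) = √(-1 + r) (H(r) = √(r - 1) = √(-1 + r))
m(h, j) = 3 - h - √(-1 + j) (m(h, j) = 3 - (h + √(-1 + j)) = 3 + (-h - √(-1 + j)) = 3 - h - √(-1 + j))
((m(6, 2)*(-4))*5)*(-158) = (((3 - 1*6 - √(-1 + 2))*(-4))*5)*(-158) = (((3 - 6 - √1)*(-4))*5)*(-158) = (((3 - 6 - 1*1)*(-4))*5)*(-158) = (((3 - 6 - 1)*(-4))*5)*(-158) = (-4*(-4)*5)*(-158) = (16*5)*(-158) = 80*(-158) = -12640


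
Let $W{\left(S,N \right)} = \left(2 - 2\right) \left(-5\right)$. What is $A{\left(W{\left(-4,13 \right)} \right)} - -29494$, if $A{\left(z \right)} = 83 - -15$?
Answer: $29592$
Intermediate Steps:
$W{\left(S,N \right)} = 0$ ($W{\left(S,N \right)} = 0 \left(-5\right) = 0$)
$A{\left(z \right)} = 98$ ($A{\left(z \right)} = 83 + 15 = 98$)
$A{\left(W{\left(-4,13 \right)} \right)} - -29494 = 98 - -29494 = 98 + 29494 = 29592$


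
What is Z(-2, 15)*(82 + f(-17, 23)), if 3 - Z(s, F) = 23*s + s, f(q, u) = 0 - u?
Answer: 3009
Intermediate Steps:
f(q, u) = -u
Z(s, F) = 3 - 24*s (Z(s, F) = 3 - (23*s + s) = 3 - 24*s)
Z(-2, 15)*(82 + f(-17, 23)) = (3 - 24*(-2))*(82 - 1*23) = (3 + 48)*(82 - 23) = 51*59 = 3009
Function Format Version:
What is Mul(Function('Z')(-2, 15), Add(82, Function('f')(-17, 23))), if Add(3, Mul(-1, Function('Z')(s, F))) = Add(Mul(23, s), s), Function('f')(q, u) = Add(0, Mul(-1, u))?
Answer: 3009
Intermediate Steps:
Function('f')(q, u) = Mul(-1, u)
Function('Z')(s, F) = Add(3, Mul(-24, s)) (Function('Z')(s, F) = Add(3, Mul(-1, Add(Mul(23, s), s))) = Add(3, Mul(-1, Mul(24, s))) = Add(3, Mul(-24, s)))
Mul(Function('Z')(-2, 15), Add(82, Function('f')(-17, 23))) = Mul(Add(3, Mul(-24, -2)), Add(82, Mul(-1, 23))) = Mul(Add(3, 48), Add(82, -23)) = Mul(51, 59) = 3009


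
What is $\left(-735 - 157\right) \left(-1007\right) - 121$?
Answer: $898123$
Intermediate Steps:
$\left(-735 - 157\right) \left(-1007\right) - 121 = \left(-892\right) \left(-1007\right) - 121 = 898244 - 121 = 898123$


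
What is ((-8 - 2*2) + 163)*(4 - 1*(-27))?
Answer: 4681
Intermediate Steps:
((-8 - 2*2) + 163)*(4 - 1*(-27)) = ((-8 - 4) + 163)*(4 + 27) = (-12 + 163)*31 = 151*31 = 4681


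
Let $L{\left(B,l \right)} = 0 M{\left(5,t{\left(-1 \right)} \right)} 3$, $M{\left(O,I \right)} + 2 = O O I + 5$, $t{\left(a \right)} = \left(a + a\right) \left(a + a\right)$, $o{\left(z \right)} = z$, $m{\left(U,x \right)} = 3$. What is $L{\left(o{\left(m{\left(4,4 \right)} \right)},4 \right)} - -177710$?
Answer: $177710$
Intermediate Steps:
$t{\left(a \right)} = 4 a^{2}$ ($t{\left(a \right)} = 2 a 2 a = 4 a^{2}$)
$M{\left(O,I \right)} = 3 + I O^{2}$ ($M{\left(O,I \right)} = -2 + \left(O O I + 5\right) = -2 + \left(O^{2} I + 5\right) = -2 + \left(I O^{2} + 5\right) = -2 + \left(5 + I O^{2}\right) = 3 + I O^{2}$)
$L{\left(B,l \right)} = 0$ ($L{\left(B,l \right)} = 0 \left(3 + 4 \left(-1\right)^{2} \cdot 5^{2}\right) 3 = 0 \left(3 + 4 \cdot 1 \cdot 25\right) 3 = 0 \left(3 + 4 \cdot 25\right) 3 = 0 \left(3 + 100\right) 3 = 0 \cdot 103 \cdot 3 = 0 \cdot 3 = 0$)
$L{\left(o{\left(m{\left(4,4 \right)} \right)},4 \right)} - -177710 = 0 - -177710 = 0 + 177710 = 177710$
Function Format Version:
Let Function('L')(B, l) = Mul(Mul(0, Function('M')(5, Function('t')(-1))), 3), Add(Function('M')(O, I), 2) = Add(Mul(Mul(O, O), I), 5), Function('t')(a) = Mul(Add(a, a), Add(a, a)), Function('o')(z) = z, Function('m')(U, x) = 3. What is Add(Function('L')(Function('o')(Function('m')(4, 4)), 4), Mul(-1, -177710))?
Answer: 177710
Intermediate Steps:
Function('t')(a) = Mul(4, Pow(a, 2)) (Function('t')(a) = Mul(Mul(2, a), Mul(2, a)) = Mul(4, Pow(a, 2)))
Function('M')(O, I) = Add(3, Mul(I, Pow(O, 2))) (Function('M')(O, I) = Add(-2, Add(Mul(Mul(O, O), I), 5)) = Add(-2, Add(Mul(Pow(O, 2), I), 5)) = Add(-2, Add(Mul(I, Pow(O, 2)), 5)) = Add(-2, Add(5, Mul(I, Pow(O, 2)))) = Add(3, Mul(I, Pow(O, 2))))
Function('L')(B, l) = 0 (Function('L')(B, l) = Mul(Mul(0, Add(3, Mul(Mul(4, Pow(-1, 2)), Pow(5, 2)))), 3) = Mul(Mul(0, Add(3, Mul(Mul(4, 1), 25))), 3) = Mul(Mul(0, Add(3, Mul(4, 25))), 3) = Mul(Mul(0, Add(3, 100)), 3) = Mul(Mul(0, 103), 3) = Mul(0, 3) = 0)
Add(Function('L')(Function('o')(Function('m')(4, 4)), 4), Mul(-1, -177710)) = Add(0, Mul(-1, -177710)) = Add(0, 177710) = 177710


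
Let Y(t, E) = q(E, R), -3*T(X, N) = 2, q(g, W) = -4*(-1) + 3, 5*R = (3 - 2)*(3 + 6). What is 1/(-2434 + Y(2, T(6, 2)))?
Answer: -1/2427 ≈ -0.00041203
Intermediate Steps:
R = 9/5 (R = ((3 - 2)*(3 + 6))/5 = (1*9)/5 = (⅕)*9 = 9/5 ≈ 1.8000)
q(g, W) = 7 (q(g, W) = 4 + 3 = 7)
T(X, N) = -⅔ (T(X, N) = -⅓*2 = -⅔)
Y(t, E) = 7
1/(-2434 + Y(2, T(6, 2))) = 1/(-2434 + 7) = 1/(-2427) = -1/2427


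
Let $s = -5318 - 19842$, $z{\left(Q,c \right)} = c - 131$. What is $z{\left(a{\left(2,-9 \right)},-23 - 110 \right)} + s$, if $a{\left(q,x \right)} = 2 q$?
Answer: $-25424$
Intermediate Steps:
$z{\left(Q,c \right)} = -131 + c$
$s = -25160$
$z{\left(a{\left(2,-9 \right)},-23 - 110 \right)} + s = \left(-131 - 133\right) - 25160 = -264 - 25160 = -25424$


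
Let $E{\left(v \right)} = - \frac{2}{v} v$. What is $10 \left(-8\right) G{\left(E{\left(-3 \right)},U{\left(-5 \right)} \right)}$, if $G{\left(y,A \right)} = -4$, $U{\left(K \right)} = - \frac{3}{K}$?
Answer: $320$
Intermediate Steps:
$E{\left(v \right)} = -2$
$10 \left(-8\right) G{\left(E{\left(-3 \right)},U{\left(-5 \right)} \right)} = 10 \left(-8\right) \left(-4\right) = \left(-80\right) \left(-4\right) = 320$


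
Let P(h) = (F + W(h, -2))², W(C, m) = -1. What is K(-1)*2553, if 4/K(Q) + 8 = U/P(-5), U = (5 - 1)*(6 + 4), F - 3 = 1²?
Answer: -22977/8 ≈ -2872.1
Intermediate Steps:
F = 4 (F = 3 + 1² = 3 + 1 = 4)
U = 40 (U = 4*10 = 40)
P(h) = 9 (P(h) = (4 - 1)² = 3² = 9)
K(Q) = -9/8 (K(Q) = 4/(-8 + 40/9) = 4/(-32/9) = 4*(-9/32) = -9/8)
K(-1)*2553 = -9/8*2553 = -22977/8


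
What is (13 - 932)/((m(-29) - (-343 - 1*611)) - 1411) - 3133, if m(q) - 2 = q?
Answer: -1515453/484 ≈ -3131.1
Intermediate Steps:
m(q) = 2 + q
(13 - 932)/((m(-29) - (-343 - 1*611)) - 1411) - 3133 = (13 - 932)/(((2 - 29) - (-343 - 1*611)) - 1411) - 3133 = -919/((-27 - (-343 - 611)) - 1411) - 3133 = -919/((-27 - 1*(-954)) - 1411) - 3133 = -919/((-27 + 954) - 1411) - 3133 = -919/(927 - 1411) - 3133 = -919/(-484) - 3133 = -919*(-1/484) - 3133 = 919/484 - 3133 = -1515453/484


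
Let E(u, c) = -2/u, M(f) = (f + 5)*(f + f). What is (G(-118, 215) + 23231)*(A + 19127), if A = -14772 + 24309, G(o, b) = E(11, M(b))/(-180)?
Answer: 329617239412/495 ≈ 6.6589e+8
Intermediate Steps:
M(f) = 2*f*(5 + f) (M(f) = (5 + f)*(2*f) = 2*f*(5 + f))
G(o, b) = 1/990 (G(o, b) = -2/11/(-180) = -2*1/11*(-1/180) = -2/11*(-1/180) = 1/990)
A = 9537
(G(-118, 215) + 23231)*(A + 19127) = (1/990 + 23231)*(9537 + 19127) = (22998691/990)*28664 = 329617239412/495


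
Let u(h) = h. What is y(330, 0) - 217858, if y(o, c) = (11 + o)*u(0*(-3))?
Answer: -217858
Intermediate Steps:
y(o, c) = 0 (y(o, c) = (11 + o)*(0*(-3)) = (11 + o)*0 = 0)
y(330, 0) - 217858 = 0 - 217858 = -217858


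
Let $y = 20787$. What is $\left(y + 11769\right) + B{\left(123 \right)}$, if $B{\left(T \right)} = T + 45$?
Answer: $32724$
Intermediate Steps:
$B{\left(T \right)} = 45 + T$
$\left(y + 11769\right) + B{\left(123 \right)} = \left(20787 + 11769\right) + \left(45 + 123\right) = 32556 + 168 = 32724$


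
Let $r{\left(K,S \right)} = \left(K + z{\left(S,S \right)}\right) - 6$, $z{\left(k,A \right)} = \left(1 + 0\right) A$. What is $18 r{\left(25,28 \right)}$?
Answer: $846$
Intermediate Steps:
$z{\left(k,A \right)} = A$ ($z{\left(k,A \right)} = 1 A = A$)
$r{\left(K,S \right)} = -6 + K + S$ ($r{\left(K,S \right)} = \left(K + S\right) - 6 = -6 + K + S$)
$18 r{\left(25,28 \right)} = 18 \left(-6 + 25 + 28\right) = 18 \cdot 47 = 846$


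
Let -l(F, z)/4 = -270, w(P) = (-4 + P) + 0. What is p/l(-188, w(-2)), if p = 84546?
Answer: 4697/60 ≈ 78.283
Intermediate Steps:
w(P) = -4 + P
l(F, z) = 1080 (l(F, z) = -4*(-270) = 1080)
p/l(-188, w(-2)) = 84546/1080 = 84546*(1/1080) = 4697/60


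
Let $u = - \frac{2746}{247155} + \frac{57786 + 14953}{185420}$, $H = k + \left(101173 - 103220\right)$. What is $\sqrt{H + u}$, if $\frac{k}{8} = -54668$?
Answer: $\frac{i \sqrt{369115877397707307424995}}{916549602} \approx 662.87 i$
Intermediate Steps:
$k = -437344$ ($k = 8 \left(-54668\right) = -437344$)
$H = -439391$ ($H = -437344 + \left(101173 - 103220\right) = -437344 - 2047 = -439391$)
$u = \frac{698745769}{1833099204}$ ($u = \left(-2746\right) \frac{1}{247155} + 72739 \cdot \frac{1}{185420} = - \frac{2746}{247155} + \frac{72739}{185420} = \frac{698745769}{1833099204} \approx 0.38118$)
$\sqrt{H + u} = \sqrt{-439391 + \frac{698745769}{1833099204}} = \sqrt{- \frac{805446593598995}{1833099204}} = \frac{i \sqrt{369115877397707307424995}}{916549602}$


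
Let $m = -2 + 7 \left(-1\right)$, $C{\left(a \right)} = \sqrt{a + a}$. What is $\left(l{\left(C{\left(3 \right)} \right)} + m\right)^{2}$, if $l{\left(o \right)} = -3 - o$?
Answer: $\left(12 + \sqrt{6}\right)^{2} \approx 208.79$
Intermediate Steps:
$C{\left(a \right)} = \sqrt{2} \sqrt{a}$ ($C{\left(a \right)} = \sqrt{2 a} = \sqrt{2} \sqrt{a}$)
$m = -9$ ($m = -2 - 7 = -9$)
$\left(l{\left(C{\left(3 \right)} \right)} + m\right)^{2} = \left(\left(-3 - \sqrt{2} \sqrt{3}\right) - 9\right)^{2} = \left(\left(-3 - \sqrt{6}\right) - 9\right)^{2} = \left(-12 - \sqrt{6}\right)^{2}$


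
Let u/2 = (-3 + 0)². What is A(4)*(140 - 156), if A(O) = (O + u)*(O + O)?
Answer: -2816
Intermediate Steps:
u = 18 (u = 2*(-3 + 0)² = 2*(-3)² = 2*9 = 18)
A(O) = 2*O*(18 + O) (A(O) = (O + 18)*(O + O) = (18 + O)*(2*O) = 2*O*(18 + O))
A(4)*(140 - 156) = (2*4*(18 + 4))*(140 - 156) = (2*4*22)*(-16) = 176*(-16) = -2816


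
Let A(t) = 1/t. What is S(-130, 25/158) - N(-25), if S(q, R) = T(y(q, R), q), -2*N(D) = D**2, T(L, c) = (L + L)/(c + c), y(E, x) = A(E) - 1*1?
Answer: 5281381/16900 ≈ 312.51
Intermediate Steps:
y(E, x) = -1 + 1/E (y(E, x) = 1/E - 1*1 = 1/E - 1 = -1 + 1/E)
T(L, c) = L/c (T(L, c) = (2*L)/((2*c)) = (2*L)*(1/(2*c)) = L/c)
N(D) = -D**2/2
S(q, R) = (1 - q)/q**2 (S(q, R) = ((1 - q)/q)/q = (1 - q)/q**2)
S(-130, 25/158) - N(-25) = (1 - 1*(-130))/(-130)**2 - (-1)*(-25)**2/2 = (1 + 130)/16900 - (-1)*625/2 = (1/16900)*131 - 1*(-625/2) = 131/16900 + 625/2 = 5281381/16900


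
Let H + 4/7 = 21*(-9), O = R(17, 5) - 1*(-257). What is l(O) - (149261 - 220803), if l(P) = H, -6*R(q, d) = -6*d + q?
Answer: 499467/7 ≈ 71352.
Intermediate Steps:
R(q, d) = d - q/6 (R(q, d) = -(-6*d + q)/6 = -(q - 6*d)/6 = d - q/6)
O = 1555/6 (O = (5 - 1/6*17) - 1*(-257) = (5 - 17/6) + 257 = 13/6 + 257 = 1555/6 ≈ 259.17)
H = -1327/7 (H = -4/7 + 21*(-9) = -4/7 - 189 = -1327/7 ≈ -189.57)
l(P) = -1327/7
l(O) - (149261 - 220803) = -1327/7 - (149261 - 220803) = -1327/7 - 1*(-71542) = -1327/7 + 71542 = 499467/7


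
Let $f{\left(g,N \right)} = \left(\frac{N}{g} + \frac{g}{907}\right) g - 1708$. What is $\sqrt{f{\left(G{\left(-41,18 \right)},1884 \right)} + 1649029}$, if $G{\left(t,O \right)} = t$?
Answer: $\frac{2 \sqrt{339179592178}}{907} \approx 1284.2$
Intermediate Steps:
$f{\left(g,N \right)} = -1708 + g \left(\frac{g}{907} + \frac{N}{g}\right)$ ($f{\left(g,N \right)} = \left(\frac{N}{g} + g \frac{1}{907}\right) g - 1708 = \left(\frac{N}{g} + \frac{g}{907}\right) g - 1708 = \left(\frac{g}{907} + \frac{N}{g}\right) g - 1708 = g \left(\frac{g}{907} + \frac{N}{g}\right) - 1708 = -1708 + g \left(\frac{g}{907} + \frac{N}{g}\right)$)
$\sqrt{f{\left(G{\left(-41,18 \right)},1884 \right)} + 1649029} = \sqrt{\left(-1708 + 1884 + \frac{\left(-41\right)^{2}}{907}\right) + 1649029} = \sqrt{\left(-1708 + 1884 + \frac{1}{907} \cdot 1681\right) + 1649029} = \sqrt{\left(-1708 + 1884 + \frac{1681}{907}\right) + 1649029} = \sqrt{\frac{161313}{907} + 1649029} = \sqrt{\frac{1495830616}{907}} = \frac{2 \sqrt{339179592178}}{907}$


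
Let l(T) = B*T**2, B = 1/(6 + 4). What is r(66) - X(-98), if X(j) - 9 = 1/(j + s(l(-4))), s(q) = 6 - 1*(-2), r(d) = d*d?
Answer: 391231/90 ≈ 4347.0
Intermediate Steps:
B = 1/10 ≈ 0.10000
r(d) = d**2
l(T) = T**2/10
s(q) = 8 (s(q) = 6 + 2 = 8)
X(j) = 9 + 1/(8 + j) (X(j) = 9 + 1/(j + 8) = 9 + 1/(8 + j))
r(66) - X(-98) = 66**2 - (73 + 9*(-98))/(8 - 98) = 4356 - (73 - 882)/(-90) = 4356 - (-1)*(-809)/90 = 4356 - 1*809/90 = 4356 - 809/90 = 391231/90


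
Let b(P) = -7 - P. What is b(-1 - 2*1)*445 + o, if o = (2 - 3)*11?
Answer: -1791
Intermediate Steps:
o = -11 (o = -1*11 = -11)
b(-1 - 2*1)*445 + o = (-7 - (-1 - 2*1))*445 - 11 = (-7 - (-1 - 2))*445 - 11 = (-7 - 1*(-3))*445 - 11 = (-7 + 3)*445 - 11 = -4*445 - 11 = -1780 - 11 = -1791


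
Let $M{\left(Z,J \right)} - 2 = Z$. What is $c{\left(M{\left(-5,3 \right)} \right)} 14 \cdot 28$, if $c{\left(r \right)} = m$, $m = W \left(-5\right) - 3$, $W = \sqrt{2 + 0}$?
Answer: $-1176 - 1960 \sqrt{2} \approx -3947.9$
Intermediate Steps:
$W = \sqrt{2} \approx 1.4142$
$m = -3 - 5 \sqrt{2}$ ($m = \sqrt{2} \left(-5\right) - 3 = - 5 \sqrt{2} - 3 = -3 - 5 \sqrt{2} \approx -10.071$)
$M{\left(Z,J \right)} = 2 + Z$
$c{\left(r \right)} = -3 - 5 \sqrt{2}$
$c{\left(M{\left(-5,3 \right)} \right)} 14 \cdot 28 = \left(-3 - 5 \sqrt{2}\right) 14 \cdot 28 = \left(-42 - 70 \sqrt{2}\right) 28 = -1176 - 1960 \sqrt{2}$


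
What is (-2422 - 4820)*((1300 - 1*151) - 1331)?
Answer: 1318044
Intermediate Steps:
(-2422 - 4820)*((1300 - 1*151) - 1331) = -7242*((1300 - 151) - 1331) = -7242*(1149 - 1331) = -7242*(-182) = 1318044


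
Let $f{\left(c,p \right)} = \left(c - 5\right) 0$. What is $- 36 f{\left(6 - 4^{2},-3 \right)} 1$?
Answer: $0$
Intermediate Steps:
$f{\left(c,p \right)} = 0$ ($f{\left(c,p \right)} = \left(-5 + c\right) 0 = 0$)
$- 36 f{\left(6 - 4^{2},-3 \right)} 1 = \left(-36\right) 0 \cdot 1 = 0 \cdot 1 = 0$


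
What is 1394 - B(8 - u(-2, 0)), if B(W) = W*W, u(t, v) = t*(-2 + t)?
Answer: 1394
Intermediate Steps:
B(W) = W**2
1394 - B(8 - u(-2, 0)) = 1394 - (8 - (-2)*(-2 - 2))**2 = 1394 - (8 - (-2)*(-4))**2 = 1394 - (8 - 1*8)**2 = 1394 - (8 - 8)**2 = 1394 - 1*0**2 = 1394 - 1*0 = 1394 + 0 = 1394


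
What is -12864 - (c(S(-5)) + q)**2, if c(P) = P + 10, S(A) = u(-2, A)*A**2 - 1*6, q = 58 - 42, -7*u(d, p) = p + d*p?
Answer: -630561/49 ≈ -12869.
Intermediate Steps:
u(d, p) = -p/7 - d*p/7 (u(d, p) = -(p + d*p)/7 = -p/7 - d*p/7)
q = 16
S(A) = -6 + A**3/7 (S(A) = (-A*(1 - 2)/7)*A**2 - 1*6 = (-1/7*A*(-1))*A**2 - 6 = (A/7)*A**2 - 6 = A**3/7 - 6 = -6 + A**3/7)
c(P) = 10 + P
-12864 - (c(S(-5)) + q)**2 = -12864 - ((10 + (-6 + (1/7)*(-5)**3)) + 16)**2 = -12864 - ((10 + (-6 + (1/7)*(-125))) + 16)**2 = -12864 - ((10 + (-6 - 125/7)) + 16)**2 = -12864 - ((10 - 167/7) + 16)**2 = -12864 - (-97/7 + 16)**2 = -12864 - (15/7)**2 = -12864 - 1*225/49 = -12864 - 225/49 = -630561/49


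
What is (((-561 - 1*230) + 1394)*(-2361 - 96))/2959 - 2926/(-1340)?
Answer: -988323553/1982530 ≈ -498.52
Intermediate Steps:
(((-561 - 1*230) + 1394)*(-2361 - 96))/2959 - 2926/(-1340) = (((-561 - 230) + 1394)*(-2457))*(1/2959) - 2926*(-1/1340) = ((-791 + 1394)*(-2457))*(1/2959) + 1463/670 = (603*(-2457))*(1/2959) + 1463/670 = -1481571*1/2959 + 1463/670 = -1481571/2959 + 1463/670 = -988323553/1982530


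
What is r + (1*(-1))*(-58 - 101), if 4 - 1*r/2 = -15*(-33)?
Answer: -823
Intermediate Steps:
r = -982 (r = 8 - (-30)*(-33) = 8 - 2*495 = 8 - 990 = -982)
r + (1*(-1))*(-58 - 101) = -982 + (1*(-1))*(-58 - 101) = -982 - 1*(-159) = -982 + 159 = -823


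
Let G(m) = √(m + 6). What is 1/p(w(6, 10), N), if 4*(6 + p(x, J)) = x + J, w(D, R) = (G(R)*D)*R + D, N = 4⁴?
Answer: 2/239 ≈ 0.0083682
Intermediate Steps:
N = 256
G(m) = √(6 + m)
w(D, R) = D + D*R*√(6 + R) (w(D, R) = (√(6 + R)*D)*R + D = (D*√(6 + R))*R + D = D*R*√(6 + R) + D = D + D*R*√(6 + R))
p(x, J) = -6 + J/4 + x/4 (p(x, J) = -6 + (x + J)/4 = -6 + (J + x)/4 = -6 + (J/4 + x/4) = -6 + J/4 + x/4)
1/p(w(6, 10), N) = 1/(-6 + (¼)*256 + (6*(1 + 10*√(6 + 10)))/4) = 1/(-6 + 64 + (6*(1 + 10*√16))/4) = 1/(-6 + 64 + (6*(1 + 10*4))/4) = 1/(-6 + 64 + (6*(1 + 40))/4) = 1/(-6 + 64 + (6*41)/4) = 1/(-6 + 64 + (¼)*246) = 1/(-6 + 64 + 123/2) = 1/(239/2) = 2/239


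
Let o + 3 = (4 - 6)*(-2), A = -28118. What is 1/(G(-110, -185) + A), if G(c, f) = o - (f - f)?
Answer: -1/28117 ≈ -3.5566e-5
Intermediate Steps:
o = 1 (o = -3 + (4 - 6)*(-2) = -3 - 2*(-2) = -3 + 4 = 1)
G(c, f) = 1 (G(c, f) = 1 - (f - f) = 1 - 1*0 = 1 + 0 = 1)
1/(G(-110, -185) + A) = 1/(1 - 28118) = 1/(-28117) = -1/28117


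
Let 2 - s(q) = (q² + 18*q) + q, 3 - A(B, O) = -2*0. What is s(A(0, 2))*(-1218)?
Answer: 77952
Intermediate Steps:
A(B, O) = 3 (A(B, O) = 3 - (-2)*0 = 3 - 1*0 = 3 + 0 = 3)
s(q) = 2 - q² - 19*q (s(q) = 2 - ((q² + 18*q) + q) = 2 - (q² + 19*q) = 2 + (-q² - 19*q) = 2 - q² - 19*q)
s(A(0, 2))*(-1218) = (2 - 1*3² - 19*3)*(-1218) = (2 - 1*9 - 57)*(-1218) = (2 - 9 - 57)*(-1218) = -64*(-1218) = 77952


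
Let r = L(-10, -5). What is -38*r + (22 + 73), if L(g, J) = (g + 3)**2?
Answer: -1767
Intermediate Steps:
L(g, J) = (3 + g)**2
r = 49 (r = (3 - 10)**2 = (-7)**2 = 49)
-38*r + (22 + 73) = -38*49 + (22 + 73) = -1862 + 95 = -1767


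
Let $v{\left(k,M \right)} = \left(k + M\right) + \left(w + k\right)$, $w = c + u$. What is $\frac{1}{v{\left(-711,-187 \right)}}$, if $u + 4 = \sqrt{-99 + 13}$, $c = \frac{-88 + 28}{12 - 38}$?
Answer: $- \frac{272207}{438456255} - \frac{169 i \sqrt{86}}{438456255} \approx -0.00062083 - 3.5745 \cdot 10^{-6} i$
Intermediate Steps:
$c = \frac{30}{13}$ ($c = - \frac{60}{-26} = \left(-60\right) \left(- \frac{1}{26}\right) = \frac{30}{13} \approx 2.3077$)
$u = -4 + i \sqrt{86}$ ($u = -4 + \sqrt{-99 + 13} = -4 + \sqrt{-86} = -4 + i \sqrt{86} \approx -4.0 + 9.2736 i$)
$w = - \frac{22}{13} + i \sqrt{86}$ ($w = \frac{30}{13} - \left(4 - i \sqrt{86}\right) = - \frac{22}{13} + i \sqrt{86} \approx -1.6923 + 9.2736 i$)
$v{\left(k,M \right)} = - \frac{22}{13} + M + 2 k + i \sqrt{86}$ ($v{\left(k,M \right)} = \left(k + M\right) - \left(\frac{22}{13} - k - i \sqrt{86}\right) = \left(M + k\right) + \left(- \frac{22}{13} + k + i \sqrt{86}\right) = - \frac{22}{13} + M + 2 k + i \sqrt{86}$)
$\frac{1}{v{\left(-711,-187 \right)}} = \frac{1}{- \frac{22}{13} - 187 + 2 \left(-711\right) + i \sqrt{86}} = \frac{1}{- \frac{22}{13} - 187 - 1422 + i \sqrt{86}} = \frac{1}{- \frac{20939}{13} + i \sqrt{86}}$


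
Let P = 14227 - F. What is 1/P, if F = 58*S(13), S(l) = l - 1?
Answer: 1/13531 ≈ 7.3904e-5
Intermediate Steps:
S(l) = -1 + l
F = 696 (F = 58*(-1 + 13) = 58*12 = 696)
P = 13531 (P = 14227 - 1*696 = 14227 - 696 = 13531)
1/P = 1/13531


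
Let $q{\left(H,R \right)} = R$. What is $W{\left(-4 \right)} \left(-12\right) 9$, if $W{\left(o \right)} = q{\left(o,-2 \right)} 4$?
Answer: $864$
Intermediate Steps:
$W{\left(o \right)} = -8$ ($W{\left(o \right)} = \left(-2\right) 4 = -8$)
$W{\left(-4 \right)} \left(-12\right) 9 = \left(-8\right) \left(-12\right) 9 = 96 \cdot 9 = 864$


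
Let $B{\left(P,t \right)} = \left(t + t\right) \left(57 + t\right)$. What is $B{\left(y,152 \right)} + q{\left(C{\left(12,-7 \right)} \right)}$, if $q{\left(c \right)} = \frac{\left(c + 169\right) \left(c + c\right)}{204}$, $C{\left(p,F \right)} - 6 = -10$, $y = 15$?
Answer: $\frac{1080002}{17} \approx 63530.0$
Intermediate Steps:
$C{\left(p,F \right)} = -4$ ($C{\left(p,F \right)} = 6 - 10 = -4$)
$q{\left(c \right)} = \frac{c \left(169 + c\right)}{102}$ ($q{\left(c \right)} = \left(169 + c\right) 2 c \frac{1}{204} = 2 c \left(169 + c\right) \frac{1}{204} = \frac{c \left(169 + c\right)}{102}$)
$B{\left(P,t \right)} = 2 t \left(57 + t\right)$
$B{\left(y,152 \right)} + q{\left(C{\left(12,-7 \right)} \right)} = 2 \cdot 152 \left(57 + 152\right) + \frac{1}{102} \left(-4\right) \left(169 - 4\right) = 2 \cdot 152 \cdot 209 + \frac{1}{102} \left(-4\right) 165 = 63536 - \frac{110}{17} = \frac{1080002}{17}$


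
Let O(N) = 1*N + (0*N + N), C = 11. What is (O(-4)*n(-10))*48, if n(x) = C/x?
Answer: 2112/5 ≈ 422.40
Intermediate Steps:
O(N) = 2*N (O(N) = N + (0 + N) = N + N = 2*N)
n(x) = 11/x
(O(-4)*n(-10))*48 = ((2*(-4))*(11/(-10)))*48 = -88*(-1)/10*48 = -8*(-11/10)*48 = (44/5)*48 = 2112/5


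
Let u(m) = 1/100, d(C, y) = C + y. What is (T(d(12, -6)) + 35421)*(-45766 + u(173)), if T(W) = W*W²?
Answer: -163096258563/100 ≈ -1.6310e+9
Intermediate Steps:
u(m) = 1/100
T(W) = W³
(T(d(12, -6)) + 35421)*(-45766 + u(173)) = ((12 - 6)³ + 35421)*(-45766 + 1/100) = (6³ + 35421)*(-4576599/100) = (216 + 35421)*(-4576599/100) = 35637*(-4576599/100) = -163096258563/100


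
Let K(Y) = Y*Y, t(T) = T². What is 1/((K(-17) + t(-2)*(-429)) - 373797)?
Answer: -1/375224 ≈ -2.6651e-6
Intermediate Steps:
K(Y) = Y²
1/((K(-17) + t(-2)*(-429)) - 373797) = 1/(((-17)² + (-2)²*(-429)) - 373797) = 1/((289 + 4*(-429)) - 373797) = 1/((289 - 1716) - 373797) = 1/(-1427 - 373797) = 1/(-375224) = -1/375224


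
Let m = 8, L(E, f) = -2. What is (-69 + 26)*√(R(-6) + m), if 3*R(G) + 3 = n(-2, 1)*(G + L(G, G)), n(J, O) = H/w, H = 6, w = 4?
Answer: -43*√3 ≈ -74.478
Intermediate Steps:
n(J, O) = 3/2 (n(J, O) = 6/4 = 6*(¼) = 3/2)
R(G) = -2 + G/2 (R(G) = -1 + (3*(G - 2)/2)/3 = -1 + (3*(-2 + G)/2)/3 = -1 + (-3 + 3*G/2)/3 = -1 + (-1 + G/2) = -2 + G/2)
(-69 + 26)*√(R(-6) + m) = (-69 + 26)*√((-2 + (½)*(-6)) + 8) = -43*√((-2 - 3) + 8) = -43*√(-5 + 8) = -43*√3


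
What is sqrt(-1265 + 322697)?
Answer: 2*sqrt(80358) ≈ 566.95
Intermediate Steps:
sqrt(-1265 + 322697) = sqrt(321432) = 2*sqrt(80358)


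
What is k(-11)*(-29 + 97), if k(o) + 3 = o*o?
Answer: 8024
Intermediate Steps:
k(o) = -3 + o² (k(o) = -3 + o*o = -3 + o²)
k(-11)*(-29 + 97) = (-3 + (-11)²)*(-29 + 97) = (-3 + 121)*68 = 118*68 = 8024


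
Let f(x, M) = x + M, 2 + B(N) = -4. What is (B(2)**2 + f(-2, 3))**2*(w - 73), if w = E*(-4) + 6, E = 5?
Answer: -119103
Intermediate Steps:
B(N) = -6 (B(N) = -2 - 4 = -6)
f(x, M) = M + x
w = -14 (w = 5*(-4) + 6 = -20 + 6 = -14)
(B(2)**2 + f(-2, 3))**2*(w - 73) = ((-6)**2 + (3 - 2))**2*(-14 - 73) = (36 + 1)**2*(-87) = 37**2*(-87) = 1369*(-87) = -119103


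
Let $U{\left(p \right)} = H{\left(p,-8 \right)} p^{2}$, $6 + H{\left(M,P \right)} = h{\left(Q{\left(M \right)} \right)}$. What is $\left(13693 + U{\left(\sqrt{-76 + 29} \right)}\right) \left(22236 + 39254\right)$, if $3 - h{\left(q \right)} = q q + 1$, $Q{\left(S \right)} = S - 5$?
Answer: $789962030 - 28900300 i \sqrt{47} \approx 7.8996 \cdot 10^{8} - 1.9813 \cdot 10^{8} i$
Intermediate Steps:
$Q{\left(S \right)} = -5 + S$ ($Q{\left(S \right)} = S - 5 = -5 + S$)
$h{\left(q \right)} = 2 - q^{2}$ ($h{\left(q \right)} = 3 - \left(q q + 1\right) = 3 - \left(q^{2} + 1\right) = 3 - \left(1 + q^{2}\right) = 2 - q^{2}$)
$H{\left(M,P \right)} = -4 - \left(-5 + M\right)^{2}$ ($H{\left(M,P \right)} = -6 - \left(-2 + \left(-5 + M\right)^{2}\right) = -4 - \left(-5 + M\right)^{2}$)
$U{\left(p \right)} = p^{2} \left(-4 - \left(-5 + p\right)^{2}\right)$ ($U{\left(p \right)} = \left(-4 - \left(-5 + p\right)^{2}\right) p^{2} = p^{2} \left(-4 - \left(-5 + p\right)^{2}\right)$)
$\left(13693 + U{\left(\sqrt{-76 + 29} \right)}\right) \left(22236 + 39254\right) = \left(13693 + \left(\sqrt{-76 + 29}\right)^{2} \left(-4 - \left(-5 + \sqrt{-76 + 29}\right)^{2}\right)\right) \left(22236 + 39254\right) = \left(13693 + \left(\sqrt{-47}\right)^{2} \left(-4 - \left(-5 + \sqrt{-47}\right)^{2}\right)\right) 61490 = \left(13693 + \left(i \sqrt{47}\right)^{2} \left(-4 - \left(-5 + i \sqrt{47}\right)^{2}\right)\right) 61490 = \left(13693 - 47 \left(-4 - \left(-5 + i \sqrt{47}\right)^{2}\right)\right) 61490 = \left(13693 + \left(188 + 47 \left(-5 + i \sqrt{47}\right)^{2}\right)\right) 61490 = \left(13881 + 47 \left(-5 + i \sqrt{47}\right)^{2}\right) 61490 = 853542690 + 2890030 \left(-5 + i \sqrt{47}\right)^{2}$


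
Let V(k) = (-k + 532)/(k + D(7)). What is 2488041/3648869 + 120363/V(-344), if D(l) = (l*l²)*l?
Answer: 301137860375465/1065469748 ≈ 2.8263e+5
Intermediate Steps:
D(l) = l⁴ (D(l) = l³*l = l⁴)
V(k) = (532 - k)/(2401 + k) (V(k) = (-k + 532)/(k + 7⁴) = (532 - k)/(k + 2401) = (532 - k)/(2401 + k))
2488041/3648869 + 120363/V(-344) = 2488041/3648869 + 120363/(((532 - 1*(-344))/(2401 - 344))) = 2488041*(1/3648869) + 120363/(((532 + 344)/2057)) = 2488041/3648869 + 120363/(((1/2057)*876)) = 2488041/3648869 + 120363/(876/2057) = 2488041/3648869 + 120363*(2057/876) = 2488041/3648869 + 82528897/292 = 301137860375465/1065469748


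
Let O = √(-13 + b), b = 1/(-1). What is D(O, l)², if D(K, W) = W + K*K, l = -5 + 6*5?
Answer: 121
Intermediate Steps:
b = -1
l = 25 (l = -5 + 30 = 25)
O = I*√14 (O = √(-13 - 1) = √(-14) = I*√14 ≈ 3.7417*I)
D(K, W) = W + K²
D(O, l)² = (25 + (I*√14)²)² = (25 - 14)² = 11² = 121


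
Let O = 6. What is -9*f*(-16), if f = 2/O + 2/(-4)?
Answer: -24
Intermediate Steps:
f = -⅙ (f = 2/6 + 2/(-4) = 2*(⅙) + 2*(-¼) = ⅓ - ½ = -⅙ ≈ -0.16667)
-9*f*(-16) = -9*(-⅙)*(-16) = (3/2)*(-16) = -24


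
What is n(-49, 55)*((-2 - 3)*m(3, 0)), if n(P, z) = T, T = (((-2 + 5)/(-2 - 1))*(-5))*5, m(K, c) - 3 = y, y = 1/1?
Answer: -500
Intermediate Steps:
y = 1
m(K, c) = 4 (m(K, c) = 3 + 1 = 4)
T = 25 (T = ((3/(-3))*(-5))*5 = ((3*(-1/3))*(-5))*5 = -1*(-5)*5 = 5*5 = 25)
n(P, z) = 25
n(-49, 55)*((-2 - 3)*m(3, 0)) = 25*((-2 - 3)*4) = 25*(-5*4) = 25*(-20) = -500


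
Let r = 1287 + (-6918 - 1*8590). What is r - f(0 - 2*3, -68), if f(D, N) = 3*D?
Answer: -14203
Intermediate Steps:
r = -14221 (r = 1287 + (-6918 - 8590) = 1287 - 15508 = -14221)
r - f(0 - 2*3, -68) = -14221 - 3*(0 - 2*3) = -14221 - 3*(0 - 6) = -14221 - 3*(-6) = -14221 - 1*(-18) = -14221 + 18 = -14203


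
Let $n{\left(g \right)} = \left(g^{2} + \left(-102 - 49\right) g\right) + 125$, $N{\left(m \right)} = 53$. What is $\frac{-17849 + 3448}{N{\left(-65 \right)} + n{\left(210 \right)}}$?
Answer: $- \frac{14401}{12568} \approx -1.1458$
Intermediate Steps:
$n{\left(g \right)} = 125 + g^{2} - 151 g$ ($n{\left(g \right)} = \left(g^{2} - 151 g\right) + 125 = 125 + g^{2} - 151 g$)
$\frac{-17849 + 3448}{N{\left(-65 \right)} + n{\left(210 \right)}} = \frac{-17849 + 3448}{53 + \left(125 + 210^{2} - 31710\right)} = - \frac{14401}{53 + \left(125 + 44100 - 31710\right)} = - \frac{14401}{53 + 12515} = - \frac{14401}{12568}$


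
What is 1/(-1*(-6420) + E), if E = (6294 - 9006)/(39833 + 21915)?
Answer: 15437/99104862 ≈ 0.00015576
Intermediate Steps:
E = -678/15437 (E = -2712/61748 = -2712*1/61748 = -678/15437 ≈ -0.043920)
1/(-1*(-6420) + E) = 1/(-1*(-6420) - 678/15437) = 1/(6420 - 678/15437) = 1/(99104862/15437) = 15437/99104862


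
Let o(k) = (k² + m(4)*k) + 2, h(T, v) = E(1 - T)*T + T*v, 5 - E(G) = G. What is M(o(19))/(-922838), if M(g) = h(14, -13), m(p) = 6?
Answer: -5/65917 ≈ -7.5853e-5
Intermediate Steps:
E(G) = 5 - G
h(T, v) = T*v + T*(4 + T) (h(T, v) = (5 - (1 - T))*T + T*v = (5 + (-1 + T))*T + T*v = (4 + T)*T + T*v = T*(4 + T) + T*v = T*v + T*(4 + T))
o(k) = 2 + k² + 6*k (o(k) = (k² + 6*k) + 2 = 2 + k² + 6*k)
M(g) = 70 (M(g) = 14*(4 + 14 - 13) = 14*5 = 70)
M(o(19))/(-922838) = 70/(-922838) = 70*(-1/922838) = -5/65917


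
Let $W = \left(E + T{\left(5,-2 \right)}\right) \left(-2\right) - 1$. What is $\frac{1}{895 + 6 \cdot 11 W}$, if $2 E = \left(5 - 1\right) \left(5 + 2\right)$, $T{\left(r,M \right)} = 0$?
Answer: $- \frac{1}{1019} \approx -0.00098135$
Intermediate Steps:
$E = 14$ ($E = \frac{\left(5 - 1\right) \left(5 + 2\right)}{2} = \frac{4 \cdot 7}{2} = \frac{1}{2} \cdot 28 = 14$)
$W = -29$ ($W = \left(14 + 0\right) \left(-2\right) - 1 = 14 \left(-2\right) - 1 = -28 - 1 = -29$)
$\frac{1}{895 + 6 \cdot 11 W} = \frac{1}{895 + 6 \cdot 11 \left(-29\right)} = \frac{1}{895 + 66 \left(-29\right)} = \frac{1}{895 - 1914} = \frac{1}{-1019} = - \frac{1}{1019}$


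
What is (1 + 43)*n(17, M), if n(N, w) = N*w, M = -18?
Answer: -13464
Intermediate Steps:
(1 + 43)*n(17, M) = (1 + 43)*(17*(-18)) = 44*(-306) = -13464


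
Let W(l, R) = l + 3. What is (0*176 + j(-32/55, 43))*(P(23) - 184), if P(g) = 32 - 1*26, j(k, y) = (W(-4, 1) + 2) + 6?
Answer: -1246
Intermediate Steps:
W(l, R) = 3 + l
j(k, y) = 7 (j(k, y) = ((3 - 4) + 2) + 6 = (-1 + 2) + 6 = 1 + 6 = 7)
P(g) = 6 (P(g) = 32 - 26 = 6)
(0*176 + j(-32/55, 43))*(P(23) - 184) = (0*176 + 7)*(6 - 184) = (0 + 7)*(-178) = 7*(-178) = -1246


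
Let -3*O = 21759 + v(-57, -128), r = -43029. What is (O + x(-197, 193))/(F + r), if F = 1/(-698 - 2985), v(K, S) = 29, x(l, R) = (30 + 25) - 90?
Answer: 80631919/475427424 ≈ 0.16960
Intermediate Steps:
x(l, R) = -35 (x(l, R) = 55 - 90 = -35)
F = -1/3683 (F = 1/(-3683) = -1/3683 ≈ -0.00027152)
O = -21788/3 (O = -(21759 + 29)/3 = -1/3*21788 = -21788/3 ≈ -7262.7)
(O + x(-197, 193))/(F + r) = (-21788/3 - 35)/(-1/3683 - 43029) = -21893/(3*(-158475808/3683)) = -21893/3*(-3683/158475808) = 80631919/475427424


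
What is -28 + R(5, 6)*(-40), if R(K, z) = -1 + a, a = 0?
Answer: 12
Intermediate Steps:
R(K, z) = -1 (R(K, z) = -1 + 0 = -1)
-28 + R(5, 6)*(-40) = -28 - 1*(-40) = -28 + 40 = 12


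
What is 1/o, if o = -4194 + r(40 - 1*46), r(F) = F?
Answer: -1/4200 ≈ -0.00023810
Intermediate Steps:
o = -4200 (o = -4194 + (40 - 1*46) = -4194 + (40 - 46) = -4194 - 6 = -4200)
1/o = 1/(-4200) = -1/4200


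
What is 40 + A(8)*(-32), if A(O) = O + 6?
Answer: -408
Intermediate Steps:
A(O) = 6 + O
40 + A(8)*(-32) = 40 + (6 + 8)*(-32) = 40 + 14*(-32) = 40 - 448 = -408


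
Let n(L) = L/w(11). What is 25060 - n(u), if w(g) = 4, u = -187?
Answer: 100427/4 ≈ 25107.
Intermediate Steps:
n(L) = L/4
25060 - n(u) = 25060 - (-187)/4 = 25060 - 1*(-187/4) = 25060 + 187/4 = 100427/4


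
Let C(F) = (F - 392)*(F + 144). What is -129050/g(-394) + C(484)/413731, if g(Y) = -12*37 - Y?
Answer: 1067897487/413731 ≈ 2581.1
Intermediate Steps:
C(F) = (-392 + F)*(144 + F)
g(Y) = -444 - Y
-129050/g(-394) + C(484)/413731 = -129050/(-444 - 1*(-394)) + (-56448 + 484² - 248*484)/413731 = -129050/(-444 + 394) + (-56448 + 234256 - 120032)*(1/413731) = -129050/(-50) + 57776*(1/413731) = -129050*(-1/50) + 57776/413731 = 2581 + 57776/413731 = 1067897487/413731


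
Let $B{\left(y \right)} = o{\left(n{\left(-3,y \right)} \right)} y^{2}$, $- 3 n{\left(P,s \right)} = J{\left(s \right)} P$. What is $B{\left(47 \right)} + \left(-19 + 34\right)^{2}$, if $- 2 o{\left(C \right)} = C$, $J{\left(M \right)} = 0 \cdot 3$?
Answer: $225$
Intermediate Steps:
$J{\left(M \right)} = 0$
$n{\left(P,s \right)} = 0$ ($n{\left(P,s \right)} = - \frac{0 P}{3} = \left(- \frac{1}{3}\right) 0 = 0$)
$o{\left(C \right)} = - \frac{C}{2}$
$B{\left(y \right)} = 0$ ($B{\left(y \right)} = \left(- \frac{1}{2}\right) 0 y^{2} = 0 y^{2} = 0$)
$B{\left(47 \right)} + \left(-19 + 34\right)^{2} = 0 + \left(-19 + 34\right)^{2} = 0 + 15^{2} = 0 + 225 = 225$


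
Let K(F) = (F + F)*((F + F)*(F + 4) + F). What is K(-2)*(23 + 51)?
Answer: 2960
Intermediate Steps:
K(F) = 2*F*(F + 2*F*(4 + F)) (K(F) = (2*F)*((2*F)*(4 + F) + F) = (2*F)*(2*F*(4 + F) + F) = (2*F)*(F + 2*F*(4 + F)) = 2*F*(F + 2*F*(4 + F)))
K(-2)*(23 + 51) = ((-2)²*(18 + 4*(-2)))*(23 + 51) = (4*(18 - 8))*74 = (4*10)*74 = 40*74 = 2960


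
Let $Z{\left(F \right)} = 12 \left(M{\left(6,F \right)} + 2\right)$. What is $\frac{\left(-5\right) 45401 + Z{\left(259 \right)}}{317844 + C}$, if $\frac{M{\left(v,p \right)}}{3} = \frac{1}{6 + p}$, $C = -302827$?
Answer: $- \frac{60149929}{3979505} \approx -15.115$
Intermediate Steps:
$M{\left(v,p \right)} = \frac{3}{6 + p}$
$Z{\left(F \right)} = 24 + \frac{36}{6 + F}$ ($Z{\left(F \right)} = 12 \left(\frac{3}{6 + F} + 2\right) = 12 \left(2 + \frac{3}{6 + F}\right) = 24 + \frac{36}{6 + F}$)
$\frac{\left(-5\right) 45401 + Z{\left(259 \right)}}{317844 + C} = \frac{\left(-5\right) 45401 + \frac{12 \left(15 + 2 \cdot 259\right)}{6 + 259}}{317844 - 302827} = \frac{-227005 + \frac{12 \left(15 + 518\right)}{265}}{15017} = \left(-227005 + 12 \cdot \frac{1}{265} \cdot 533\right) \frac{1}{15017} = \left(-227005 + \frac{6396}{265}\right) \frac{1}{15017} = \left(- \frac{60149929}{265}\right) \frac{1}{15017} = - \frac{60149929}{3979505}$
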